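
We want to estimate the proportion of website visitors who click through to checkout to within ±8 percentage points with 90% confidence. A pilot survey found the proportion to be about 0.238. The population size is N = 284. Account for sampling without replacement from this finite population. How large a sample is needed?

61

For a proportion with margin E = 0.08 at 90% confidence, z = 1.645.
n = p̂(1−p̂)(z/E)² = 0.238 × 0.762 × (1.645/0.08)² = 76.68 — call this n₀.
Finite-population correction with N = 284: n = n₀ / (1 + (n₀−1)/N) = 76.68 / 1.266 = 60.57
Round up: n = 61.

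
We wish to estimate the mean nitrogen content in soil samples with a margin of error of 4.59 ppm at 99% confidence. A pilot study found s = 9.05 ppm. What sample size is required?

n = 26

For a mean, the margin of error is E = z·σ/√n, so n = (zσ/E)².
At 99% confidence, z = 2.576.
n = (2.576 × 9.05 / 4.59)² = 25.80
Round up: n = 26.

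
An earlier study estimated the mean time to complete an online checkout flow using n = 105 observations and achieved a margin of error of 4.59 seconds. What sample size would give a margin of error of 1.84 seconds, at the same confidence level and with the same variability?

Margin of error scales as 1/√n, so n₂ = n₁·(E₁/E₂)².
n₂ = 105 × (4.59/1.84)² = 105 × 6.223 = 653.41
Round up: n₂ = 654.

654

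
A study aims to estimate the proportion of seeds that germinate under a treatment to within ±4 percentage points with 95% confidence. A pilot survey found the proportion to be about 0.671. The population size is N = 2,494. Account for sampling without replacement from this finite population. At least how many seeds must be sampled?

438

For a proportion with margin E = 0.04 at 95% confidence, z = 1.960.
n = p̂(1−p̂)(z/E)² = 0.671 × 0.329 × (1.960/0.04)² = 530.04 — call this n₀.
Finite-population correction with N = 2,494: n = n₀ / (1 + (n₀−1)/N) = 530.04 / 1.212 = 437.33
Round up: n = 438.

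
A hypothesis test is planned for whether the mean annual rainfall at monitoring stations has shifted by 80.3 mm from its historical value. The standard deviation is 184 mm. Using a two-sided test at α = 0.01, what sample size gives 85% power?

69

For a one-sample z-test, n = ((z_{α/2} + z_β)·σ/δ)².
z_{α/2} = 2.576 (two-sided α = 0.01); z_β = 1.036 (power 85% → β = 0.15).
n = (3.612 × 184 / 80.3)² = 68.50
Round up: n = 69.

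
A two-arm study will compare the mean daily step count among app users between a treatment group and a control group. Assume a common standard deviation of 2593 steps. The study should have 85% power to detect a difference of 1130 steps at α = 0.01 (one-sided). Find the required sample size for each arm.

For two equal groups, n per group = 2·((z_α + z_β)·σ/δ)².
z_α = 2.326; z_β = 1.036 (power 85%).
n = 2 × (3.362 × 2593 / 1130)² = 2 × 59.52 = 119.04
Round up: n = 120 per group.

120 per group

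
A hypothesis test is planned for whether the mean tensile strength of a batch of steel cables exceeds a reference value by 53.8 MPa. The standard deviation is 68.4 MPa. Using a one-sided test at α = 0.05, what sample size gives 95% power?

18

For a one-sample z-test, n = ((z_α + z_β)·σ/δ)².
z_α = 1.645 (one-sided α = 0.05); z_β = 1.645 (power 95% → β = 0.05).
n = (3.290 × 68.4 / 53.8)² = 17.50
Round up: n = 18.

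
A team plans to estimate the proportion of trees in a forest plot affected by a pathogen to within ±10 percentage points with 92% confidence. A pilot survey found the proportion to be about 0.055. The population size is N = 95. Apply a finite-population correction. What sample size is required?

For a proportion with margin E = 0.1 at 92% confidence, z = 1.751.
n = p̂(1−p̂)(z/E)² = 0.055 × 0.945 × (1.751/0.1)² = 15.94 — call this n₀.
Finite-population correction with N = 95: n = n₀ / (1 + (n₀−1)/N) = 15.94 / 1.157 = 13.78
Round up: n = 14.

14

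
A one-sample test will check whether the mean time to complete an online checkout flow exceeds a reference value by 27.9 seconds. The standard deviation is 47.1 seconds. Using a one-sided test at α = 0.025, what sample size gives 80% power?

23

For a one-sample z-test, n = ((z_α + z_β)·σ/δ)².
z_α = 1.960 (one-sided α = 0.025); z_β = 0.842 (power 80% → β = 0.2).
n = (2.802 × 47.1 / 27.9)² = 22.38
Round up: n = 23.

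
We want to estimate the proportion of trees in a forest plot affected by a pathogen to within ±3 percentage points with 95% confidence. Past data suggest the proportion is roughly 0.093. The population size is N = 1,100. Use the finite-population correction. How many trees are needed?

272

For a proportion with margin E = 0.03 at 95% confidence, z = 1.960.
n = p̂(1−p̂)(z/E)² = 0.093 × 0.907 × (1.960/0.03)² = 360.05 — call this n₀.
Finite-population correction with N = 1,100: n = n₀ / (1 + (n₀−1)/N) = 360.05 / 1.326 = 271.53
Round up: n = 272.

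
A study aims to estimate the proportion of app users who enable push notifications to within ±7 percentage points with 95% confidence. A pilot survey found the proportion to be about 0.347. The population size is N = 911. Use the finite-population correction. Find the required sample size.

149

For a proportion with margin E = 0.07 at 95% confidence, z = 1.960.
n = p̂(1−p̂)(z/E)² = 0.347 × 0.653 × (1.960/0.07)² = 177.65 — call this n₀.
Finite-population correction with N = 911: n = n₀ / (1 + (n₀−1)/N) = 177.65 / 1.194 = 148.79
Round up: n = 149.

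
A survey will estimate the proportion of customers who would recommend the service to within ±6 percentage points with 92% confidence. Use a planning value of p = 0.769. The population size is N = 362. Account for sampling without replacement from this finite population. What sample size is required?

107

For a proportion with margin E = 0.06 at 92% confidence, z = 1.751.
n = p̂(1−p̂)(z/E)² = 0.769 × 0.231 × (1.751/0.06)² = 151.29 — call this n₀.
Finite-population correction with N = 362: n = n₀ / (1 + (n₀−1)/N) = 151.29 / 1.415 = 106.92
Round up: n = 107.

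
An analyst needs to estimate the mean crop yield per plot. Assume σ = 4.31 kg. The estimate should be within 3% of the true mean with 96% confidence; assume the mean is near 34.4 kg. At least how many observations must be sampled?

For a mean, the margin of error is E = z·σ/√n, so n = (zσ/E)².
At 96% confidence, z = 2.054.
E = 3% of 34.4 = 1.032 kg.
n = (2.054 × 4.31 / 1.032)² = 73.59
Round up: n = 74.

74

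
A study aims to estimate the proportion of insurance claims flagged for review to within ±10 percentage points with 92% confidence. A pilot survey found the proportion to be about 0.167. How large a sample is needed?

For a proportion with margin E = 0.1 at 92% confidence, z = 1.751.
n = p̂(1−p̂)(z/E)² = 0.167 × 0.833 × (1.751/0.1)² = 42.65
Round up: n = 43.

43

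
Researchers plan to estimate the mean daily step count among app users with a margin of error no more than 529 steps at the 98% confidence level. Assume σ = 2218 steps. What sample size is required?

For a mean, the margin of error is E = z·σ/√n, so n = (zσ/E)².
At 98% confidence, z = 2.326.
n = (2.326 × 2218 / 529)² = 95.11
Round up: n = 96.

96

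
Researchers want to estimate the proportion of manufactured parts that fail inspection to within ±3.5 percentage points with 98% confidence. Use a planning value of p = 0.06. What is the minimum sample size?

For a proportion with margin E = 0.035 at 98% confidence, z = 2.326.
n = p̂(1−p̂)(z/E)² = 0.06 × 0.94 × (2.326/0.035)² = 249.09
Round up: n = 250.

250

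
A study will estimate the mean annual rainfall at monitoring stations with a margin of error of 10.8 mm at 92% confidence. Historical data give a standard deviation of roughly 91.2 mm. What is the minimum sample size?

For a mean, the margin of error is E = z·σ/√n, so n = (zσ/E)².
At 92% confidence, z = 1.751.
n = (1.751 × 91.2 / 10.8)² = 218.63
Round up: n = 219.

219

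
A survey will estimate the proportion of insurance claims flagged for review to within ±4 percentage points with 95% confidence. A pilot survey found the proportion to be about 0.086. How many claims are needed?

189

For a proportion with margin E = 0.04 at 95% confidence, z = 1.960.
n = p̂(1−p̂)(z/E)² = 0.086 × 0.914 × (1.960/0.04)² = 188.73
Round up: n = 189.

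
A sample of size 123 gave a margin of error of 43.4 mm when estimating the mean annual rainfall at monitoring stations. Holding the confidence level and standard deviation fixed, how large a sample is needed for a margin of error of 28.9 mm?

278

Margin of error scales as 1/√n, so n₂ = n₁·(E₁/E₂)².
n₂ = 123 × (43.4/28.9)² = 123 × 2.255 = 277.37
Round up: n₂ = 278.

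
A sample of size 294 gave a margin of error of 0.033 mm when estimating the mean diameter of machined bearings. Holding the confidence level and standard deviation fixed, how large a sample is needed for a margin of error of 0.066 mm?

n = 74

Margin of error scales as 1/√n, so n₂ = n₁·(E₁/E₂)².
n₂ = 294 × (0.033/0.066)² = 294 × 0.25 = 73.50
Round up: n₂ = 74.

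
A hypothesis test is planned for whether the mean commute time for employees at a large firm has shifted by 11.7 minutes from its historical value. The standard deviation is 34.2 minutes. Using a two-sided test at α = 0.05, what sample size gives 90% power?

90

For a one-sample z-test, n = ((z_{α/2} + z_β)·σ/δ)².
z_{α/2} = 1.960 (two-sided α = 0.05); z_β = 1.282 (power 90% → β = 0.1).
n = (3.242 × 34.2 / 11.7)² = 89.81
Round up: n = 90.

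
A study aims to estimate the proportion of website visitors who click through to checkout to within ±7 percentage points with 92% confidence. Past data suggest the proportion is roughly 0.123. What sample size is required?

68

For a proportion with margin E = 0.07 at 92% confidence, z = 1.751.
n = p̂(1−p̂)(z/E)² = 0.123 × 0.877 × (1.751/0.07)² = 67.50
Round up: n = 68.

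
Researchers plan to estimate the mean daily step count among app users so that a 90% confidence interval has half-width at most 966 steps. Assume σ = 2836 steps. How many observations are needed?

n = 24

For a mean, the margin of error is E = z·σ/√n, so n = (zσ/E)².
At 90% confidence, z = 1.645.
n = (1.645 × 2836 / 966)² = 23.32
Round up: n = 24.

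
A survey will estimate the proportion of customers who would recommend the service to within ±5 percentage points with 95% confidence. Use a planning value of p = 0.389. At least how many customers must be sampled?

For a proportion with margin E = 0.05 at 95% confidence, z = 1.960.
n = p̂(1−p̂)(z/E)² = 0.389 × 0.611 × (1.960/0.05)² = 365.23
Round up: n = 366.

366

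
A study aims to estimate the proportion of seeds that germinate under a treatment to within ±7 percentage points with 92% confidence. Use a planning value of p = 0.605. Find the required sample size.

For a proportion with margin E = 0.07 at 92% confidence, z = 1.751.
n = p̂(1−p̂)(z/E)² = 0.605 × 0.395 × (1.751/0.07)² = 149.53
Round up: n = 150.

150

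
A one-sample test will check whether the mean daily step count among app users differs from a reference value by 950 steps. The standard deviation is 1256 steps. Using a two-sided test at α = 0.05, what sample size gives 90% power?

19

For a one-sample z-test, n = ((z_{α/2} + z_β)·σ/δ)².
z_{α/2} = 1.960 (two-sided α = 0.05); z_β = 1.282 (power 90% → β = 0.1).
n = (3.242 × 1256 / 950)² = 18.37
Round up: n = 19.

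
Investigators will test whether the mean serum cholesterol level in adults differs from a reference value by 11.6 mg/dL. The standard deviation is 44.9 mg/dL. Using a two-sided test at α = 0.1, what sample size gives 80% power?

For a one-sample z-test, n = ((z_{α/2} + z_β)·σ/δ)².
z_{α/2} = 1.645 (two-sided α = 0.1); z_β = 0.842 (power 80% → β = 0.2).
n = (2.487 × 44.9 / 11.6)² = 92.67
Round up: n = 93.

93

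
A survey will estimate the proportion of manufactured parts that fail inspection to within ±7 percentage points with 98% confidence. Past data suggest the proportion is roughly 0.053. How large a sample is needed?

56

For a proportion with margin E = 0.07 at 98% confidence, z = 2.326.
n = p̂(1−p̂)(z/E)² = 0.053 × 0.947 × (2.326/0.07)² = 55.42
Round up: n = 56.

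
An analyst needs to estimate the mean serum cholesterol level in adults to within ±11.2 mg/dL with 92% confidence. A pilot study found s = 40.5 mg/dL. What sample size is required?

41

For a mean, the margin of error is E = z·σ/√n, so n = (zσ/E)².
At 92% confidence, z = 1.751.
n = (1.751 × 40.5 / 11.2)² = 40.09
Round up: n = 41.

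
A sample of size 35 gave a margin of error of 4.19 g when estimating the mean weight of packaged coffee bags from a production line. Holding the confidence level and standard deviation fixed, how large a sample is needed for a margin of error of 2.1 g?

140

Margin of error scales as 1/√n, so n₂ = n₁·(E₁/E₂)².
n₂ = 35 × (4.19/2.1)² = 35 × 3.981 = 139.34
Round up: n₂ = 140.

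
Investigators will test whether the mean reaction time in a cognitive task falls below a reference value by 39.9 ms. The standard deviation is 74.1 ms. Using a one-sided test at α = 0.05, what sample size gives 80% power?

22

For a one-sample z-test, n = ((z_α + z_β)·σ/δ)².
z_α = 1.645 (one-sided α = 0.05); z_β = 0.842 (power 80% → β = 0.2).
n = (2.487 × 74.1 / 39.9)² = 21.33
Round up: n = 22.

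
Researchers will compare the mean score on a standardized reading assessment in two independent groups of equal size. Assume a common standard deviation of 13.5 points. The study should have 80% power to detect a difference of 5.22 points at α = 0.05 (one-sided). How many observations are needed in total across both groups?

For two equal groups, n per group = 2·((z_α + z_β)·σ/δ)².
z_α = 1.645; z_β = 0.842 (power 80%).
n = 2 × (2.487 × 13.5 / 5.22)² = 2 × 41.37 = 82.74
Round up: n = 83 per group.
Total across both groups: 2 × 83 = 166.

166 total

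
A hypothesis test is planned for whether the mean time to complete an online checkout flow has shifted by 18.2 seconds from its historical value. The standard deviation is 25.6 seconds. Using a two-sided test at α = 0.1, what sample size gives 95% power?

For a one-sample z-test, n = ((z_{α/2} + z_β)·σ/δ)².
z_{α/2} = 1.645 (two-sided α = 0.1); z_β = 1.645 (power 95% → β = 0.05).
n = (3.290 × 25.6 / 18.2)² = 21.42
Round up: n = 22.

n = 22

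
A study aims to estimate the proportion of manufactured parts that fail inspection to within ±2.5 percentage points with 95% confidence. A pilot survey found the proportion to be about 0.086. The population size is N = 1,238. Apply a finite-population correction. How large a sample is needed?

For a proportion with margin E = 0.025 at 95% confidence, z = 1.960.
n = p̂(1−p̂)(z/E)² = 0.086 × 0.914 × (1.960/0.025)² = 483.14 — call this n₀.
Finite-population correction with N = 1,238: n = n₀ / (1 + (n₀−1)/N) = 483.14 / 1.389 = 347.83
Round up: n = 348.

348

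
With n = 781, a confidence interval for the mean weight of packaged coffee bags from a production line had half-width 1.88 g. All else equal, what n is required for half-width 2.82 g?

n = 348

Margin of error scales as 1/√n, so n₂ = n₁·(E₁/E₂)².
n₂ = 781 × (1.88/2.82)² = 781 × 0.4444 = 347.08
Round up: n₂ = 348.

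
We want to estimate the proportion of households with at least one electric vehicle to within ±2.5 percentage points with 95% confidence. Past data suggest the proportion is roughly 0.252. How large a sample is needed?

For a proportion with margin E = 0.025 at 95% confidence, z = 1.960.
n = p̂(1−p̂)(z/E)² = 0.252 × 0.748 × (1.960/0.025)² = 1158.60
Round up: n = 1159.

1159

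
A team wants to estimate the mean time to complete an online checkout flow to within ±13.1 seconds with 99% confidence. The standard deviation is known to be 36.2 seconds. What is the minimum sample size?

51

For a mean, the margin of error is E = z·σ/√n, so n = (zσ/E)².
At 99% confidence, z = 2.576.
n = (2.576 × 36.2 / 13.1)² = 50.67
Round up: n = 51.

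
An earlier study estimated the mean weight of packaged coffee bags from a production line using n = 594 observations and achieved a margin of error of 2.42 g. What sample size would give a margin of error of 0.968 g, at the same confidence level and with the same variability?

Margin of error scales as 1/√n, so n₂ = n₁·(E₁/E₂)².
n₂ = 594 × (2.42/0.968)² = 594 × 6.25 = 3712.50
Round up: n₂ = 3713.

3713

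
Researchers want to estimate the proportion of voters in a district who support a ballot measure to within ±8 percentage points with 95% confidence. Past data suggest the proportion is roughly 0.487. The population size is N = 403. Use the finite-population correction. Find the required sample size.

110

For a proportion with margin E = 0.08 at 95% confidence, z = 1.960.
n = p̂(1−p̂)(z/E)² = 0.487 × 0.513 × (1.960/0.08)² = 149.96 — call this n₀.
Finite-population correction with N = 403: n = n₀ / (1 + (n₀−1)/N) = 149.96 / 1.37 = 109.46
Round up: n = 110.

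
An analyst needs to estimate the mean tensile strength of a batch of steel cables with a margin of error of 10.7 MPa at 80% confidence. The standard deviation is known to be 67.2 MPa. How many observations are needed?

65

For a mean, the margin of error is E = z·σ/√n, so n = (zσ/E)².
At 80% confidence, z = 1.282.
n = (1.282 × 67.2 / 10.7)² = 64.83
Round up: n = 65.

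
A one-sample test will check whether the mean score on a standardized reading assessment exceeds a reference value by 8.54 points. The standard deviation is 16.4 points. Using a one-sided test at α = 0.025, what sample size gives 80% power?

For a one-sample z-test, n = ((z_α + z_β)·σ/δ)².
z_α = 1.960 (one-sided α = 0.025); z_β = 0.842 (power 80% → β = 0.2).
n = (2.802 × 16.4 / 8.54)² = 28.95
Round up: n = 29.

29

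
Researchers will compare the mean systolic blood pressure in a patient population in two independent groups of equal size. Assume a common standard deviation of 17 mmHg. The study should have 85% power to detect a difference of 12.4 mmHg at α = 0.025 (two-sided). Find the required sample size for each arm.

41 per group

For two equal groups, n per group = 2·((z_{α/2} + z_β)·σ/δ)².
z_{α/2} = 2.241; z_β = 1.036 (power 85%).
n = 2 × (3.277 × 17 / 12.4)² = 2 × 20.18 = 40.36
Round up: n = 41 per group.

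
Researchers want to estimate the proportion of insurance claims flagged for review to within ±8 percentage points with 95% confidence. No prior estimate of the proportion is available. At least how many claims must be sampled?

For a proportion with margin E = 0.08 at 95% confidence, z = 1.960.
With no prior estimate, use p = 0.5, which maximizes p(1−p) at 0.25.
n = 0.25 × (z/E)² = 0.25 × (1.960/0.08)² = 150.06
Round up: n = 151.

151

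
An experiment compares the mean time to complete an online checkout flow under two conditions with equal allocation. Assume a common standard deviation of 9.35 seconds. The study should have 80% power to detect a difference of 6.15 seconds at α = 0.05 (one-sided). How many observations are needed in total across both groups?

58 total

For two equal groups, n per group = 2·((z_α + z_β)·σ/δ)².
z_α = 1.645; z_β = 0.842 (power 80%).
n = 2 × (2.487 × 9.35 / 6.15)² = 2 × 14.30 = 28.60
Round up: n = 29 per group.
Total across both groups: 2 × 29 = 58.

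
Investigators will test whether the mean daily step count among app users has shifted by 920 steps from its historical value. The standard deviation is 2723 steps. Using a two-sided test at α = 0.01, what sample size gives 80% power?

For a one-sample z-test, n = ((z_{α/2} + z_β)·σ/δ)².
z_{α/2} = 2.576 (two-sided α = 0.01); z_β = 0.842 (power 80% → β = 0.2).
n = (3.418 × 2723 / 920)² = 102.34
Round up: n = 103.

103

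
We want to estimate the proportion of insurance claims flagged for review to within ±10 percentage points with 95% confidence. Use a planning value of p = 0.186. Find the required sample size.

For a proportion with margin E = 0.1 at 95% confidence, z = 1.960.
n = p̂(1−p̂)(z/E)² = 0.186 × 0.814 × (1.960/0.1)² = 58.16
Round up: n = 59.

59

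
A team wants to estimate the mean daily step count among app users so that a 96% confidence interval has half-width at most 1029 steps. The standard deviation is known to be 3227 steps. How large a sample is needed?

n = 42

For a mean, the margin of error is E = z·σ/√n, so n = (zσ/E)².
At 96% confidence, z = 2.054.
n = (2.054 × 3227 / 1029)² = 41.49
Round up: n = 42.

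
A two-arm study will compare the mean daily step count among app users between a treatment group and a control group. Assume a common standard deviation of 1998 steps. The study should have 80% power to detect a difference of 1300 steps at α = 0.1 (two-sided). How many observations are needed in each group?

For two equal groups, n per group = 2·((z_{α/2} + z_β)·σ/δ)².
z_{α/2} = 1.645; z_β = 0.842 (power 80%).
n = 2 × (2.487 × 1998 / 1300)² = 2 × 14.61 = 29.22
Round up: n = 30 per group.

30 per group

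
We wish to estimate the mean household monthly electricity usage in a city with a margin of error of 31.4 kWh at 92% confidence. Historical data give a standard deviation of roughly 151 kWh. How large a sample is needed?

71

For a mean, the margin of error is E = z·σ/√n, so n = (zσ/E)².
At 92% confidence, z = 1.751.
n = (1.751 × 151 / 31.4)² = 70.90
Round up: n = 71.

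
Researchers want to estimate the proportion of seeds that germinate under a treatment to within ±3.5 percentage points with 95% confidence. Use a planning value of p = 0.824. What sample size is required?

For a proportion with margin E = 0.035 at 95% confidence, z = 1.960.
n = p̂(1−p̂)(z/E)² = 0.824 × 0.176 × (1.960/0.035)² = 454.80
Round up: n = 455.

455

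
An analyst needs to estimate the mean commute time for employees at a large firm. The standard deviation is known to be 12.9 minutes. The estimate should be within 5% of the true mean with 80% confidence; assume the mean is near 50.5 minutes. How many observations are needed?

For a mean, the margin of error is E = z·σ/√n, so n = (zσ/E)².
At 80% confidence, z = 1.282.
E = 5% of 50.5 = 2.525 minutes.
n = (1.282 × 12.9 / 2.525)² = 42.90
Round up: n = 43.

43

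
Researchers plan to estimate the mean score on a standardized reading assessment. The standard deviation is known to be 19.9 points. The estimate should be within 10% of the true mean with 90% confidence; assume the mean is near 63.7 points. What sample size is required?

27

For a mean, the margin of error is E = z·σ/√n, so n = (zσ/E)².
At 90% confidence, z = 1.645.
E = 10% of 63.7 = 6.37 points.
n = (1.645 × 19.9 / 6.37)² = 26.41
Round up: n = 27.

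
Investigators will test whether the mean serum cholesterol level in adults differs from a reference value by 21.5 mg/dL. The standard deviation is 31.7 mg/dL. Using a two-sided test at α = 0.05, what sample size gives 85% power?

20

For a one-sample z-test, n = ((z_{α/2} + z_β)·σ/δ)².
z_{α/2} = 1.960 (two-sided α = 0.05); z_β = 1.036 (power 85% → β = 0.15).
n = (2.996 × 31.7 / 21.5)² = 19.51
Round up: n = 20.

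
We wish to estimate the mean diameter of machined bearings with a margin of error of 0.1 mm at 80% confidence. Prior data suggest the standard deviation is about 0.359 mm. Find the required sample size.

For a mean, the margin of error is E = z·σ/√n, so n = (zσ/E)².
At 80% confidence, z = 1.282.
n = (1.282 × 0.359 / 0.1)² = 21.18
Round up: n = 22.

22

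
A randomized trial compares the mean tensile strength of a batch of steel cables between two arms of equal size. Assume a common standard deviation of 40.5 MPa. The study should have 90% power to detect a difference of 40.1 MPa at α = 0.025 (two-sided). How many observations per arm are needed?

26 per group

For two equal groups, n per group = 2·((z_{α/2} + z_β)·σ/δ)².
z_{α/2} = 2.241; z_β = 1.282 (power 90%).
n = 2 × (3.523 × 40.5 / 40.1)² = 2 × 12.66 = 25.32
Round up: n = 26 per group.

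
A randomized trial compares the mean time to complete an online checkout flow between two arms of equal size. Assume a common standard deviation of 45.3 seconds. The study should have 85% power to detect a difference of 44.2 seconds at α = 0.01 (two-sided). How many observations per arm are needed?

28 per group

For two equal groups, n per group = 2·((z_{α/2} + z_β)·σ/δ)².
z_{α/2} = 2.576; z_β = 1.036 (power 85%).
n = 2 × (3.612 × 45.3 / 44.2)² = 2 × 13.70 = 27.40
Round up: n = 28 per group.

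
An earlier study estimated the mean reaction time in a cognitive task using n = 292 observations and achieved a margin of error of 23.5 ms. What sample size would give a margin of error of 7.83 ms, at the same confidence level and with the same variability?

Margin of error scales as 1/√n, so n₂ = n₁·(E₁/E₂)².
n₂ = 292 × (23.5/7.83)² = 292 × 9.008 = 2630.34
Round up: n₂ = 2631.

n = 2631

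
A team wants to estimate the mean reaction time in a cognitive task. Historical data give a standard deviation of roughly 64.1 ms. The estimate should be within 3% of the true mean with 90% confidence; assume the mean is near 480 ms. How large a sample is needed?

n = 54

For a mean, the margin of error is E = z·σ/√n, so n = (zσ/E)².
At 90% confidence, z = 1.645.
E = 3% of 480 = 14.4 ms.
n = (1.645 × 64.1 / 14.4)² = 53.62
Round up: n = 54.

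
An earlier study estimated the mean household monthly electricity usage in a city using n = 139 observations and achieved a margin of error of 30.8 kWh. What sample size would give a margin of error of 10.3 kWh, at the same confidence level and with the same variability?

Margin of error scales as 1/√n, so n₂ = n₁·(E₁/E₂)².
n₂ = 139 × (30.8/10.3)² = 139 × 8.942 = 1242.94
Round up: n₂ = 1243.

1243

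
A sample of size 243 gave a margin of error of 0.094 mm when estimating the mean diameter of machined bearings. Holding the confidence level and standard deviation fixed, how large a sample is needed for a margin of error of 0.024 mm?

Margin of error scales as 1/√n, so n₂ = n₁·(E₁/E₂)².
n₂ = 243 × (0.094/0.024)² = 243 × 15.34 = 3727.62
Round up: n₂ = 3728.

3728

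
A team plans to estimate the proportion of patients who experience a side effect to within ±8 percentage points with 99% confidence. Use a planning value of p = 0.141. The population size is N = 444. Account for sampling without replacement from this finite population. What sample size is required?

n = 99

For a proportion with margin E = 0.08 at 99% confidence, z = 2.576.
n = p̂(1−p̂)(z/E)² = 0.141 × 0.859 × (2.576/0.08)² = 125.58 — call this n₀.
Finite-population correction with N = 444: n = n₀ / (1 + (n₀−1)/N) = 125.58 / 1.281 = 98.03
Round up: n = 99.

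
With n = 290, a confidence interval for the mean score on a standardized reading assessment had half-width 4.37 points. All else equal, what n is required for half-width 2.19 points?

1155

Margin of error scales as 1/√n, so n₂ = n₁·(E₁/E₂)².
n₂ = 290 × (4.37/2.19)² = 290 × 3.982 = 1154.78
Round up: n₂ = 1155.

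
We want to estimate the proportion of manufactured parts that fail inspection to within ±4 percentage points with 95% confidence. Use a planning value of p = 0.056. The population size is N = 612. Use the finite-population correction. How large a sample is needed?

For a proportion with margin E = 0.04 at 95% confidence, z = 1.960.
n = p̂(1−p̂)(z/E)² = 0.056 × 0.944 × (1.960/0.04)² = 126.93 — call this n₀.
Finite-population correction with N = 612: n = n₀ / (1 + (n₀−1)/N) = 126.93 / 1.206 = 105.25
Round up: n = 106.

106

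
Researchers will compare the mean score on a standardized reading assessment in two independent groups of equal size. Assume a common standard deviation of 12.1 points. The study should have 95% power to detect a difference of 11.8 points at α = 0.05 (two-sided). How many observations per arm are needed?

For two equal groups, n per group = 2·((z_{α/2} + z_β)·σ/δ)².
z_{α/2} = 1.960; z_β = 1.645 (power 95%).
n = 2 × (3.605 × 12.1 / 11.8)² = 2 × 13.67 = 27.34
Round up: n = 28 per group.

28 per group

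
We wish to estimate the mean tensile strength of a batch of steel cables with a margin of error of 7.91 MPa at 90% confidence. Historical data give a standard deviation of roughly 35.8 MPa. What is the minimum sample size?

56

For a mean, the margin of error is E = z·σ/√n, so n = (zσ/E)².
At 90% confidence, z = 1.645.
n = (1.645 × 35.8 / 7.91)² = 55.43
Round up: n = 56.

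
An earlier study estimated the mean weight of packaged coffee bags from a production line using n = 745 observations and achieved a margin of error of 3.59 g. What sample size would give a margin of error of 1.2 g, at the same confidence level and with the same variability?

n = 6668

Margin of error scales as 1/√n, so n₂ = n₁·(E₁/E₂)².
n₂ = 745 × (3.59/1.2)² = 745 × 8.95 = 6667.75
Round up: n₂ = 6668.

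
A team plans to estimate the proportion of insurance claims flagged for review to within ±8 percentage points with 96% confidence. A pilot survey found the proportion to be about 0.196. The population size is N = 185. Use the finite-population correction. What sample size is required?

67

For a proportion with margin E = 0.08 at 96% confidence, z = 2.054.
n = p̂(1−p̂)(z/E)² = 0.196 × 0.804 × (2.054/0.08)² = 103.88 — call this n₀.
Finite-population correction with N = 185: n = n₀ / (1 + (n₀−1)/N) = 103.88 / 1.556 = 66.76
Round up: n = 67.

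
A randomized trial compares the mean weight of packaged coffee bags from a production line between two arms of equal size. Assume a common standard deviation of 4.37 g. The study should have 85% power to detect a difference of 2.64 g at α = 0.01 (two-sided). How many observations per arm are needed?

72 per group

For two equal groups, n per group = 2·((z_{α/2} + z_β)·σ/δ)².
z_{α/2} = 2.576; z_β = 1.036 (power 85%).
n = 2 × (3.612 × 4.37 / 2.64)² = 2 × 35.75 = 71.50
Round up: n = 72 per group.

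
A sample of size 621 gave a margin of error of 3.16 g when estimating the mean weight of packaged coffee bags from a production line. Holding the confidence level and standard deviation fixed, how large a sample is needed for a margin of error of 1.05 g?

Margin of error scales as 1/√n, so n₂ = n₁·(E₁/E₂)².
n₂ = 621 × (3.16/1.05)² = 621 × 9.057 = 5624.40
Round up: n₂ = 5625.

5625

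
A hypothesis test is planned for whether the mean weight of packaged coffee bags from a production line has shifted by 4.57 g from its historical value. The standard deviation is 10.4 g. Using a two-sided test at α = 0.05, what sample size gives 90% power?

For a one-sample z-test, n = ((z_{α/2} + z_β)·σ/δ)².
z_{α/2} = 1.960 (two-sided α = 0.05); z_β = 1.282 (power 90% → β = 0.1).
n = (3.242 × 10.4 / 4.57)² = 54.43
Round up: n = 55.

55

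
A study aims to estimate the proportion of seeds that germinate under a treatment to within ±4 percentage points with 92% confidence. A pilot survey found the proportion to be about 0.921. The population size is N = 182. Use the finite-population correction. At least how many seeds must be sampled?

For a proportion with margin E = 0.04 at 92% confidence, z = 1.751.
n = p̂(1−p̂)(z/E)² = 0.921 × 0.079 × (1.751/0.04)² = 139.42 — call this n₀.
Finite-population correction with N = 182: n = n₀ / (1 + (n₀−1)/N) = 139.42 / 1.761 = 79.17
Round up: n = 80.

80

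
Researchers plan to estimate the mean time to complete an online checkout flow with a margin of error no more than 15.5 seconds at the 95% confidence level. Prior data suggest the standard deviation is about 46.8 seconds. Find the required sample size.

For a mean, the margin of error is E = z·σ/√n, so n = (zσ/E)².
At 95% confidence, z = 1.960.
n = (1.960 × 46.8 / 15.5)² = 35.02
Round up: n = 36.

n = 36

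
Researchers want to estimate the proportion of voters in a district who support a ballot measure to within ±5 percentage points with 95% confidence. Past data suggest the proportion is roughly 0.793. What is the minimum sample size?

253

For a proportion with margin E = 0.05 at 95% confidence, z = 1.960.
n = p̂(1−p̂)(z/E)² = 0.793 × 0.207 × (1.960/0.05)² = 252.24
Round up: n = 253.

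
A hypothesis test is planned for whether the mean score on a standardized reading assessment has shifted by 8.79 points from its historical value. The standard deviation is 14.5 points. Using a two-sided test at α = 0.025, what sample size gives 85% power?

For a one-sample z-test, n = ((z_{α/2} + z_β)·σ/δ)².
z_{α/2} = 2.241 (two-sided α = 0.025); z_β = 1.036 (power 85% → β = 0.15).
n = (3.277 × 14.5 / 8.79)² = 29.22
Round up: n = 30.

30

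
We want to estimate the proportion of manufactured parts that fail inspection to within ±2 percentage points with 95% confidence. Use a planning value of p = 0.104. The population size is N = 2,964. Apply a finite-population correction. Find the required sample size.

688

For a proportion with margin E = 0.02 at 95% confidence, z = 1.960.
n = p̂(1−p̂)(z/E)² = 0.104 × 0.896 × (1.960/0.02)² = 894.94 — call this n₀.
Finite-population correction with N = 2,964: n = n₀ / (1 + (n₀−1)/N) = 894.94 / 1.302 = 687.36
Round up: n = 688.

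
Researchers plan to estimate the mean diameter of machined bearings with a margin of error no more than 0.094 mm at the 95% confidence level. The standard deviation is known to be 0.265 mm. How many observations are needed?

For a mean, the margin of error is E = z·σ/√n, so n = (zσ/E)².
At 95% confidence, z = 1.960.
n = (1.960 × 0.265 / 0.094)² = 30.53
Round up: n = 31.

31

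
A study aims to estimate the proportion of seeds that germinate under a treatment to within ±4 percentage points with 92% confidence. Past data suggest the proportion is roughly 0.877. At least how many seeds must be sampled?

207

For a proportion with margin E = 0.04 at 92% confidence, z = 1.751.
n = p̂(1−p̂)(z/E)² = 0.877 × 0.123 × (1.751/0.04)² = 206.71
Round up: n = 207.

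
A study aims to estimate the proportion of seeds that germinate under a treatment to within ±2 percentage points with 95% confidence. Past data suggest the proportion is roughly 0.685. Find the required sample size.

For a proportion with margin E = 0.02 at 95% confidence, z = 1.960.
n = p̂(1−p̂)(z/E)² = 0.685 × 0.315 × (1.960/0.02)² = 2072.30
Round up: n = 2073.

2073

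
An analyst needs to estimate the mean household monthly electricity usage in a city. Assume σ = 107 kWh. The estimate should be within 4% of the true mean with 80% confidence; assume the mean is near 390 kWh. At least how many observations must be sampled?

78

For a mean, the margin of error is E = z·σ/√n, so n = (zσ/E)².
At 80% confidence, z = 1.282.
E = 4% of 390 = 15.6 kWh.
n = (1.282 × 107 / 15.6)² = 77.32
Round up: n = 78.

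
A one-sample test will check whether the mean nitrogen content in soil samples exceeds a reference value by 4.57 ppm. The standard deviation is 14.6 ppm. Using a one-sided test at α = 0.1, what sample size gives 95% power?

88

For a one-sample z-test, n = ((z_α + z_β)·σ/δ)².
z_α = 1.282 (one-sided α = 0.1); z_β = 1.645 (power 95% → β = 0.05).
n = (2.927 × 14.6 / 4.57)² = 87.44
Round up: n = 88.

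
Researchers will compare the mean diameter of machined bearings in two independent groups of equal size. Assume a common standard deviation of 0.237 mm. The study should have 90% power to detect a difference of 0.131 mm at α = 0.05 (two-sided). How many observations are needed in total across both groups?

For two equal groups, n per group = 2·((z_{α/2} + z_β)·σ/δ)².
z_{α/2} = 1.960; z_β = 1.282 (power 90%).
n = 2 × (3.242 × 0.237 / 0.131)² = 2 × 34.40 = 68.80
Round up: n = 69 per group.
Total across both groups: 2 × 69 = 138.

138 total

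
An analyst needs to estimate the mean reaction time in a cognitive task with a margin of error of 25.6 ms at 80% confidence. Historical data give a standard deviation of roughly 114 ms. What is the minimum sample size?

33

For a mean, the margin of error is E = z·σ/√n, so n = (zσ/E)².
At 80% confidence, z = 1.282.
n = (1.282 × 114 / 25.6)² = 32.59
Round up: n = 33.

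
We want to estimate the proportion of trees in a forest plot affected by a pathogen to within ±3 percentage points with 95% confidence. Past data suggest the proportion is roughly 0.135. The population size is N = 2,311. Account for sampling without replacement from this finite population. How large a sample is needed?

411

For a proportion with margin E = 0.03 at 95% confidence, z = 1.960.
n = p̂(1−p̂)(z/E)² = 0.135 × 0.865 × (1.960/0.03)² = 498.45 — call this n₀.
Finite-population correction with N = 2,311: n = n₀ / (1 + (n₀−1)/N) = 498.45 / 1.215 = 410.25
Round up: n = 411.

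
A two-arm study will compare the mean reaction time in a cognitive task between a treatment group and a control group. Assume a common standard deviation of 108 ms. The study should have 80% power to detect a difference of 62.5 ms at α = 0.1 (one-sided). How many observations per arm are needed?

27 per group

For two equal groups, n per group = 2·((z_α + z_β)·σ/δ)².
z_α = 1.282; z_β = 0.842 (power 80%).
n = 2 × (2.124 × 108 / 62.5)² = 2 × 13.47 = 26.94
Round up: n = 27 per group.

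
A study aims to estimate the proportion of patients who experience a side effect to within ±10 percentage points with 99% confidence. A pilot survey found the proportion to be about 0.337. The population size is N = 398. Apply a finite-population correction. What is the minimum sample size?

109

For a proportion with margin E = 0.1 at 99% confidence, z = 2.576.
n = p̂(1−p̂)(z/E)² = 0.337 × 0.663 × (2.576/0.1)² = 148.26 — call this n₀.
Finite-population correction with N = 398: n = n₀ / (1 + (n₀−1)/N) = 148.26 / 1.37 = 108.22
Round up: n = 109.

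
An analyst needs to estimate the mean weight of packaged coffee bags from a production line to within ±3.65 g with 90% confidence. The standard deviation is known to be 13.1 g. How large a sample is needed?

For a mean, the margin of error is E = z·σ/√n, so n = (zσ/E)².
At 90% confidence, z = 1.645.
n = (1.645 × 13.1 / 3.65)² = 34.86
Round up: n = 35.

n = 35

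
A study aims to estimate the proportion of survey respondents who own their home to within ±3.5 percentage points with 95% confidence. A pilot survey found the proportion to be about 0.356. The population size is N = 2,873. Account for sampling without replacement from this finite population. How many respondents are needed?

For a proportion with margin E = 0.035 at 95% confidence, z = 1.960.
n = p̂(1−p̂)(z/E)² = 0.356 × 0.644 × (1.960/0.035)² = 718.97 — call this n₀.
Finite-population correction with N = 2,873: n = n₀ / (1 + (n₀−1)/N) = 718.97 / 1.25 = 575.18
Round up: n = 576.

n = 576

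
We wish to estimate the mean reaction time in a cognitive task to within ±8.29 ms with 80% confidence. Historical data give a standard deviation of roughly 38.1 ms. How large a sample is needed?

For a mean, the margin of error is E = z·σ/√n, so n = (zσ/E)².
At 80% confidence, z = 1.282.
n = (1.282 × 38.1 / 8.29)² = 34.71
Round up: n = 35.

35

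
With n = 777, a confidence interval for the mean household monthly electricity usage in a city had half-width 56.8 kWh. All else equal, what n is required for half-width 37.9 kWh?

1746

Margin of error scales as 1/√n, so n₂ = n₁·(E₁/E₂)².
n₂ = 777 × (56.8/37.9)² = 777 × 2.246 = 1745.14
Round up: n₂ = 1746.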